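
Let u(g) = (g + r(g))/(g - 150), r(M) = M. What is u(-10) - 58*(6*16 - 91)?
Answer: -2319/8 ≈ -289.88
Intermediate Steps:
u(g) = 2*g/(-150 + g) (u(g) = (g + g)/(g - 150) = (2*g)/(-150 + g) = 2*g/(-150 + g))
u(-10) - 58*(6*16 - 91) = 2*(-10)/(-150 - 10) - 58*(6*16 - 91) = 2*(-10)/(-160) - 58*(96 - 91) = 2*(-10)*(-1/160) - 58*5 = ⅛ - 290 = -2319/8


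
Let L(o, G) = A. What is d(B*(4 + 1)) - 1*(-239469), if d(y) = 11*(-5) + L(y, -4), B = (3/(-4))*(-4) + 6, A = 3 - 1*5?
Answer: 239412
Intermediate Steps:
A = -2 (A = 3 - 5 = -2)
B = 9 (B = (3*(-¼))*(-4) + 6 = -¾*(-4) + 6 = 3 + 6 = 9)
L(o, G) = -2
d(y) = -57 (d(y) = 11*(-5) - 2 = -55 - 2 = -57)
d(B*(4 + 1)) - 1*(-239469) = -57 - 1*(-239469) = -57 + 239469 = 239412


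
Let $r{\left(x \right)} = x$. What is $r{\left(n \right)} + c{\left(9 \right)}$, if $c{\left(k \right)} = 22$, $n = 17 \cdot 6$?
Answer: $124$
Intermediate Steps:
$n = 102$
$r{\left(n \right)} + c{\left(9 \right)} = 102 + 22 = 124$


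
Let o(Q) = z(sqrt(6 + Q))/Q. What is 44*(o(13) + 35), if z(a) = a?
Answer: 1540 + 44*sqrt(19)/13 ≈ 1554.8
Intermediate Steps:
o(Q) = sqrt(6 + Q)/Q
44*(o(13) + 35) = 44*(sqrt(6 + 13)/13 + 35) = 44*(sqrt(19)/13 + 35) = 44*(35 + sqrt(19)/13) = 1540 + 44*sqrt(19)/13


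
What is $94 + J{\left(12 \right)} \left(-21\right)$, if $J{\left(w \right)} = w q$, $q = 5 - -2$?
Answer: $-1670$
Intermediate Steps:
$q = 7$ ($q = 5 + 2 = 7$)
$J{\left(w \right)} = 7 w$ ($J{\left(w \right)} = w 7 = 7 w$)
$94 + J{\left(12 \right)} \left(-21\right) = 94 + 7 \cdot 12 \left(-21\right) = 94 + 84 \left(-21\right) = 94 - 1764 = -1670$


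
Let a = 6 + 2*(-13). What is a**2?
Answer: 400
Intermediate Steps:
a = -20 (a = 6 - 26 = -20)
a**2 = (-20)**2 = 400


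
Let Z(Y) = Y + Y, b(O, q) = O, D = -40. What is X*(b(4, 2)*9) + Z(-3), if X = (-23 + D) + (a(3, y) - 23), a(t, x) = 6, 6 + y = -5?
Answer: -2886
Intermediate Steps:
y = -11 (y = -6 - 5 = -11)
X = -80 (X = (-23 - 40) + (6 - 23) = -63 - 17 = -80)
Z(Y) = 2*Y
X*(b(4, 2)*9) + Z(-3) = -320*9 + 2*(-3) = -80*36 - 6 = -2880 - 6 = -2886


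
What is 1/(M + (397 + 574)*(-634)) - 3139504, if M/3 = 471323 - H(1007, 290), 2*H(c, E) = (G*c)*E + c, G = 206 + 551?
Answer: -2077116067945266/661606441 ≈ -3.1395e+6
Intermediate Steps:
G = 757
H(c, E) = c/2 + 757*E*c/2 (H(c, E) = ((757*c)*E + c)/2 = (757*E*c + c)/2 = (c + 757*E*c)/2 = c/2 + 757*E*c/2)
M = -660375213/2 (M = 3*(471323 - 1007*(1 + 757*290)/2) = 3*(471323 - 1007*(1 + 219530)/2) = 3*(471323 - 1007*219531/2) = 3*(471323 - 1*221067717/2) = 3*(471323 - 221067717/2) = 3*(-220125071/2) = -660375213/2 ≈ -3.3019e+8)
1/(M + (397 + 574)*(-634)) - 3139504 = 1/(-660375213/2 + (397 + 574)*(-634)) - 3139504 = 1/(-660375213/2 + 971*(-634)) - 3139504 = 1/(-660375213/2 - 615614) - 3139504 = 1/(-661606441/2) - 3139504 = -2/661606441 - 3139504 = -2077116067945266/661606441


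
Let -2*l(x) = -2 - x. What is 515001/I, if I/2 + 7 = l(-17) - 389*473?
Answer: -515001/368023 ≈ -1.3994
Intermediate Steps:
l(x) = 1 + x/2 (l(x) = -(-2 - x)/2 = 1 + x/2)
I = -368023 (I = -14 + 2*((1 + (½)*(-17)) - 389*473) = -14 + 2*((1 - 17/2) - 183997) = -14 + 2*(-15/2 - 183997) = -14 + 2*(-368009/2) = -14 - 368009 = -368023)
515001/I = 515001/(-368023) = 515001*(-1/368023) = -515001/368023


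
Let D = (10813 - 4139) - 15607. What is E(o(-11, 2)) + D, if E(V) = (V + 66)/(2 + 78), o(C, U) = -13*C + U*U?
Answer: -714427/80 ≈ -8930.3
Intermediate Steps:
o(C, U) = U² - 13*C (o(C, U) = -13*C + U² = U² - 13*C)
E(V) = 33/40 + V/80 (E(V) = (66 + V)/80 = (66 + V)*(1/80) = 33/40 + V/80)
D = -8933 (D = 6674 - 15607 = -8933)
E(o(-11, 2)) + D = (33/40 + (2² - 13*(-11))/80) - 8933 = (33/40 + (4 + 143)/80) - 8933 = (33/40 + (1/80)*147) - 8933 = (33/40 + 147/80) - 8933 = 213/80 - 8933 = -714427/80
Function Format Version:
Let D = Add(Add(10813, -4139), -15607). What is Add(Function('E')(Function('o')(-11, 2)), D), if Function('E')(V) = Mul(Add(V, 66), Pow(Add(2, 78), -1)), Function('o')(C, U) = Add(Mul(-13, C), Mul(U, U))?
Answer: Rational(-714427, 80) ≈ -8930.3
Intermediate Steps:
Function('o')(C, U) = Add(Pow(U, 2), Mul(-13, C)) (Function('o')(C, U) = Add(Mul(-13, C), Pow(U, 2)) = Add(Pow(U, 2), Mul(-13, C)))
Function('E')(V) = Add(Rational(33, 40), Mul(Rational(1, 80), V)) (Function('E')(V) = Mul(Add(66, V), Pow(80, -1)) = Mul(Add(66, V), Rational(1, 80)) = Add(Rational(33, 40), Mul(Rational(1, 80), V)))
D = -8933 (D = Add(6674, -15607) = -8933)
Add(Function('E')(Function('o')(-11, 2)), D) = Add(Add(Rational(33, 40), Mul(Rational(1, 80), Add(Pow(2, 2), Mul(-13, -11)))), -8933) = Add(Add(Rational(33, 40), Mul(Rational(1, 80), Add(4, 143))), -8933) = Add(Add(Rational(33, 40), Mul(Rational(1, 80), 147)), -8933) = Add(Add(Rational(33, 40), Rational(147, 80)), -8933) = Add(Rational(213, 80), -8933) = Rational(-714427, 80)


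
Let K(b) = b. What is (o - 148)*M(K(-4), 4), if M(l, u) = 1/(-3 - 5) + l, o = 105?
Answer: 1419/8 ≈ 177.38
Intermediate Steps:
M(l, u) = -⅛ + l (M(l, u) = 1/(-8) + l = -⅛ + l)
(o - 148)*M(K(-4), 4) = (105 - 148)*(-⅛ - 4) = -43*(-33/8) = 1419/8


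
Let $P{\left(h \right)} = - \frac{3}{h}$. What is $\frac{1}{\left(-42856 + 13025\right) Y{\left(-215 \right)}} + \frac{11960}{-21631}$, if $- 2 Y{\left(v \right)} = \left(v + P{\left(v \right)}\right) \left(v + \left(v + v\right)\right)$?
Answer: $- \frac{24736541745449}{44738807271213} \approx -0.55291$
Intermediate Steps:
$Y{\left(v \right)} = - \frac{3 v \left(v - \frac{3}{v}\right)}{2}$ ($Y{\left(v \right)} = - \frac{\left(v - \frac{3}{v}\right) \left(v + \left(v + v\right)\right)}{2} = - \frac{\left(v - \frac{3}{v}\right) \left(v + 2 v\right)}{2} = - \frac{\left(v - \frac{3}{v}\right) 3 v}{2} = - \frac{3 v \left(v - \frac{3}{v}\right)}{2}$)
$\frac{1}{\left(-42856 + 13025\right) Y{\left(-215 \right)}} + \frac{11960}{-21631} = \frac{1}{\left(-42856 + 13025\right) \left(\frac{9}{2} - \frac{3 \left(-215\right)^{2}}{2}\right)} + \frac{11960}{-21631} = \frac{1}{\left(-29831\right) \left(\frac{9}{2} - \frac{138675}{2}\right)} + 11960 \left(- \frac{1}{21631}\right) = - \frac{1}{29831 \left(\frac{9}{2} - \frac{138675}{2}\right)} - \frac{11960}{21631} = - \frac{1}{29831 \left(-69333\right)} - \frac{11960}{21631} = \left(- \frac{1}{29831}\right) \left(- \frac{1}{69333}\right) - \frac{11960}{21631} = \frac{1}{2068272723} - \frac{11960}{21631} = - \frac{24736541745449}{44738807271213}$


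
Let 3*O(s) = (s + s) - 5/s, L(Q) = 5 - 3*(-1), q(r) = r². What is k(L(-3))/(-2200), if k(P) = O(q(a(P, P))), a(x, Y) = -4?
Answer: -169/35200 ≈ -0.0048011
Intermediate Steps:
L(Q) = 8 (L(Q) = 5 + 3 = 8)
O(s) = -5/(3*s) + 2*s/3 (O(s) = ((s + s) - 5/s)/3 = (2*s - 5/s)/3 = (-5/s + 2*s)/3 = -5/(3*s) + 2*s/3)
k(P) = 169/16 (k(P) = (-5 + 2*((-4)²)²)/(3*((-4)²)) = (⅓)*(-5 + 2*16²)/16 = (⅓)*(1/16)*(-5 + 2*256) = (⅓)*(1/16)*(-5 + 512) = (⅓)*(1/16)*507 = 169/16)
k(L(-3))/(-2200) = (169/16)/(-2200) = (169/16)*(-1/2200) = -169/35200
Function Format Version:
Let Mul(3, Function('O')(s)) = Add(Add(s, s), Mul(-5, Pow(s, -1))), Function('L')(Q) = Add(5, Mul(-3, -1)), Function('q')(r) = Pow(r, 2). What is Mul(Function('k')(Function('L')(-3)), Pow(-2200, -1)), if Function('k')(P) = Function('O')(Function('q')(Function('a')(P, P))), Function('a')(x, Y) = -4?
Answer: Rational(-169, 35200) ≈ -0.0048011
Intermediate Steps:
Function('L')(Q) = 8 (Function('L')(Q) = Add(5, 3) = 8)
Function('O')(s) = Add(Mul(Rational(-5, 3), Pow(s, -1)), Mul(Rational(2, 3), s)) (Function('O')(s) = Mul(Rational(1, 3), Add(Add(s, s), Mul(-5, Pow(s, -1)))) = Mul(Rational(1, 3), Add(Mul(2, s), Mul(-5, Pow(s, -1)))) = Mul(Rational(1, 3), Add(Mul(-5, Pow(s, -1)), Mul(2, s))) = Add(Mul(Rational(-5, 3), Pow(s, -1)), Mul(Rational(2, 3), s)))
Function('k')(P) = Rational(169, 16) (Function('k')(P) = Mul(Rational(1, 3), Pow(Pow(-4, 2), -1), Add(-5, Mul(2, Pow(Pow(-4, 2), 2)))) = Mul(Rational(1, 3), Pow(16, -1), Add(-5, Mul(2, Pow(16, 2)))) = Mul(Rational(1, 3), Rational(1, 16), Add(-5, Mul(2, 256))) = Mul(Rational(1, 3), Rational(1, 16), Add(-5, 512)) = Mul(Rational(1, 3), Rational(1, 16), 507) = Rational(169, 16))
Mul(Function('k')(Function('L')(-3)), Pow(-2200, -1)) = Mul(Rational(169, 16), Pow(-2200, -1)) = Mul(Rational(169, 16), Rational(-1, 2200)) = Rational(-169, 35200)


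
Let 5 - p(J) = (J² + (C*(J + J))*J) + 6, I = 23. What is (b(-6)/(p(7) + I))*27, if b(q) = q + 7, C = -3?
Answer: 9/89 ≈ 0.10112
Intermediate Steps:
b(q) = 7 + q
p(J) = -1 + 5*J² (p(J) = 5 - ((J² + (-3*(J + J))*J) + 6) = 5 - ((J² + (-6*J)*J) + 6) = 5 - ((J² - 6*J²) + 6) = 5 - (-5*J² + 6) = 5 - (6 - 5*J²) = 5 + (-6 + 5*J²) = -1 + 5*J²)
(b(-6)/(p(7) + I))*27 = ((7 - 6)/((-1 + 5*7²) + 23))*27 = (1/((-1 + 5*49) + 23))*27 = (1/((-1 + 245) + 23))*27 = (1/(244 + 23))*27 = (1/267)*27 = 9/89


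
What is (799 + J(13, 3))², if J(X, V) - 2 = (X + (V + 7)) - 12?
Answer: 659344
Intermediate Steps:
J(X, V) = -3 + V + X (J(X, V) = 2 + ((X + (V + 7)) - 12) = 2 + ((X + (7 + V)) - 12) = 2 + ((7 + V + X) - 12) = 2 + (-5 + V + X) = -3 + V + X)
(799 + J(13, 3))² = (799 + (-3 + 3 + 13))² = (799 + 13)² = 812² = 659344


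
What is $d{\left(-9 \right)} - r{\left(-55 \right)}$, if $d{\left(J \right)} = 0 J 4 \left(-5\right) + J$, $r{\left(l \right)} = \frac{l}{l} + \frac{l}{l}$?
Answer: $-11$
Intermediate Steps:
$r{\left(l \right)} = 2$ ($r{\left(l \right)} = 1 + 1 = 2$)
$d{\left(J \right)} = J$ ($d{\left(J \right)} = 0 \cdot 4 \left(-5\right) + J = 0 \left(-5\right) + J = 0 + J = J$)
$d{\left(-9 \right)} - r{\left(-55 \right)} = -9 - 2 = -11$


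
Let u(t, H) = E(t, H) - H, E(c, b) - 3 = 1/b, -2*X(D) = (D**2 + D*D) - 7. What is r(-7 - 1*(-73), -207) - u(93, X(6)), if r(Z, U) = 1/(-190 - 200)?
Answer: -6917/195 ≈ -35.472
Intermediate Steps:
r(Z, U) = -1/390 (r(Z, U) = 1/(-390) = -1/390)
X(D) = 7/2 - D**2 (X(D) = -((D**2 + D*D) - 7)/2 = -((D**2 + D**2) - 7)/2 = -(2*D**2 - 7)/2 = -(-7 + 2*D**2)/2 = 7/2 - D**2)
E(c, b) = 3 + 1/b
u(t, H) = 3 + 1/H - H (u(t, H) = (3 + 1/H) - H = 3 + 1/H - H)
r(-7 - 1*(-73), -207) - u(93, X(6)) = -1/390 - (3 + 1/(7/2 - 1*6**2) - (7/2 - 1*6**2)) = -1/390 - (3 + 1/(7/2 - 1*36) - (7/2 - 1*36)) = -1/390 - (3 + 1/(7/2 - 36) - (7/2 - 36)) = -1/390 - (3 + 1/(-65/2) - 1*(-65/2)) = -1/390 - (3 - 2/65 + 65/2) = -1/390 - 1*4611/130 = -1/390 - 4611/130 = -6917/195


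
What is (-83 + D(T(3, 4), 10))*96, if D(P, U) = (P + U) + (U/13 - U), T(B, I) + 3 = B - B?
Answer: -106368/13 ≈ -8182.2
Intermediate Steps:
T(B, I) = -3 (T(B, I) = -3 + (B - B) = -3 + 0 = -3)
D(P, U) = P + U/13 (D(P, U) = (P + U) + (U*(1/13) - U) = (P + U) + (U/13 - U) = (P + U) - 12*U/13 = P + U/13)
(-83 + D(T(3, 4), 10))*96 = (-83 + (-3 + (1/13)*10))*96 = (-83 + (-3 + 10/13))*96 = (-83 - 29/13)*96 = -1108/13*96 = -106368/13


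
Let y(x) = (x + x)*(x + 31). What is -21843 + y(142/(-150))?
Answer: -123186943/5625 ≈ -21900.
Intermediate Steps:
y(x) = 2*x*(31 + x) (y(x) = (2*x)*(31 + x) = 2*x*(31 + x))
-21843 + y(142/(-150)) = -21843 + 2*(142/(-150))*(31 + 142/(-150)) = -21843 + 2*(142*(-1/150))*(31 + 142*(-1/150)) = -21843 + 2*(-71/75)*(31 - 71/75) = -21843 + 2*(-71/75)*(2254/75) = -21843 - 320068/5625 = -123186943/5625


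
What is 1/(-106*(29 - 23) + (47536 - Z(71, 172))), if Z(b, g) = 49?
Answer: 1/46851 ≈ 2.1344e-5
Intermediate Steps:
1/(-106*(29 - 23) + (47536 - Z(71, 172))) = 1/(-106*(29 - 23) + (47536 - 1*49)) = 1/(-106*6 + (47536 - 49)) = 1/(-636 + 47487) = 1/46851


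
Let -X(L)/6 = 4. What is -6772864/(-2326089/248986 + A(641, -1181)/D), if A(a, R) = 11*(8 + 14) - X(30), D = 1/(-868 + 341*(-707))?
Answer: 1686348315904/16024748755669 ≈ 0.10523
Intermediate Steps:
X(L) = -24 (X(L) = -6*4 = -24)
D = -1/241955 (D = 1/(-868 - 241087) = 1/(-241955) = -1/241955 ≈ -4.1330e-6)
A(a, R) = 266 (A(a, R) = 11*(8 + 14) - 1*(-24) = 11*22 + 24 = 242 + 24 = 266)
-6772864/(-2326089/248986 + A(641, -1181)/D) = -6772864/(-2326089/248986 + 266/(-1/241955)) = -6772864/(-2326089*1/248986 + 266*(-241955)) = -6772864/(-2326089/248986 - 64360030) = -6772864/(-16024748755669/248986) = -6772864*(-248986/16024748755669) = 1686348315904/16024748755669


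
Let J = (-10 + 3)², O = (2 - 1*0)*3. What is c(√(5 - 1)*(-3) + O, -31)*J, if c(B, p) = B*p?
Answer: 0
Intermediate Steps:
O = 6 (O = (2 + 0)*3 = 2*3 = 6)
J = 49 (J = (-7)² = 49)
c(√(5 - 1)*(-3) + O, -31)*J = ((√(5 - 1)*(-3) + 6)*(-31))*49 = ((√4*(-3) + 6)*(-31))*49 = ((2*(-3) + 6)*(-31))*49 = ((-6 + 6)*(-31))*49 = (0*(-31))*49 = 0*49 = 0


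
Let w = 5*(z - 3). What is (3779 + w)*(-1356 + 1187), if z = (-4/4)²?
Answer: -636961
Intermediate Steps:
z = 1 (z = (-4*¼)² = (-1)² = 1)
w = -10 (w = 5*(1 - 3) = 5*(-2) = -10)
(3779 + w)*(-1356 + 1187) = (3779 - 10)*(-1356 + 1187) = 3769*(-169) = -636961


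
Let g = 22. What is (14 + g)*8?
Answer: 288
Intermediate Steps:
(14 + g)*8 = (14 + 22)*8 = 36*8 = 288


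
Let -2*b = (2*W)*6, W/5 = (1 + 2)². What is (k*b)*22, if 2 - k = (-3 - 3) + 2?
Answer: -35640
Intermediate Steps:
W = 45 (W = 5*(1 + 2)² = 5*3² = 5*9 = 45)
k = 6 (k = 2 - ((-3 - 3) + 2) = 2 - (-6 + 2) = 2 - 1*(-4) = 2 + 4 = 6)
b = -270 (b = -2*45*6/2 = -45*6 = -½*540 = -270)
(k*b)*22 = (6*(-270))*22 = -1620*22 = -35640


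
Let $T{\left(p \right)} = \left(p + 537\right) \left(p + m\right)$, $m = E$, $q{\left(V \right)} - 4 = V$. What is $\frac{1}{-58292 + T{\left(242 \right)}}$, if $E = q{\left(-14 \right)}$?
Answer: $\frac{1}{122436} \approx 8.1675 \cdot 10^{-6}$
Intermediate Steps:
$q{\left(V \right)} = 4 + V$
$E = -10$ ($E = 4 - 14 = -10$)
$m = -10$
$T{\left(p \right)} = \left(-10 + p\right) \left(537 + p\right)$ ($T{\left(p \right)} = \left(p + 537\right) \left(p - 10\right) = \left(537 + p\right) \left(-10 + p\right) = \left(-10 + p\right) \left(537 + p\right)$)
$\frac{1}{-58292 + T{\left(242 \right)}} = \frac{1}{-58292 + \left(-5370 + 242^{2} + 527 \cdot 242\right)} = \frac{1}{-58292 + \left(-5370 + 58564 + 127534\right)} = \frac{1}{-58292 + 180728} = \frac{1}{122436}$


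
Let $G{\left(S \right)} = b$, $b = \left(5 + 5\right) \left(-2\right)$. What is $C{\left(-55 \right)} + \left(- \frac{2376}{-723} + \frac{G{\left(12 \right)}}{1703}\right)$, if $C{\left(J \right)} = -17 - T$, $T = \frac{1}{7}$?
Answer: $- \frac{39843068}{2872961} \approx -13.868$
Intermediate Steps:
$T = \frac{1}{7} \approx 0.14286$
$b = -20$ ($b = 10 \left(-2\right) = -20$)
$G{\left(S \right)} = -20$
$C{\left(J \right)} = - \frac{120}{7}$ ($C{\left(J \right)} = -17 - \frac{1}{7} = - \frac{120}{7}$)
$C{\left(-55 \right)} + \left(- \frac{2376}{-723} + \frac{G{\left(12 \right)}}{1703}\right) = - \frac{120}{7} - \left(- \frac{792}{241} + \frac{20}{1703}\right) = - \frac{120}{7} - - \frac{1343956}{410423} = - \frac{120}{7} + \left(\frac{792}{241} - \frac{20}{1703}\right) = - \frac{120}{7} + \frac{1343956}{410423} = - \frac{39843068}{2872961}$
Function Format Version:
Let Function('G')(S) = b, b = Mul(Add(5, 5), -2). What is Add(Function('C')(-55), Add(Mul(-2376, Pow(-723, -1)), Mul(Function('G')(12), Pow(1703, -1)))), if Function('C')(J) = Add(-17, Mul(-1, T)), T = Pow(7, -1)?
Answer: Rational(-39843068, 2872961) ≈ -13.868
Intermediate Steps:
T = Rational(1, 7) ≈ 0.14286
b = -20 (b = Mul(10, -2) = -20)
Function('G')(S) = -20
Function('C')(J) = Rational(-120, 7) (Function('C')(J) = Add(-17, Mul(-1, Rational(1, 7))) = Add(-17, Rational(-1, 7)) = Rational(-120, 7))
Add(Function('C')(-55), Add(Mul(-2376, Pow(-723, -1)), Mul(Function('G')(12), Pow(1703, -1)))) = Add(Rational(-120, 7), Add(Mul(-2376, Pow(-723, -1)), Mul(-20, Pow(1703, -1)))) = Add(Rational(-120, 7), Add(Mul(-2376, Rational(-1, 723)), Mul(-20, Rational(1, 1703)))) = Add(Rational(-120, 7), Add(Rational(792, 241), Rational(-20, 1703))) = Add(Rational(-120, 7), Rational(1343956, 410423)) = Rational(-39843068, 2872961)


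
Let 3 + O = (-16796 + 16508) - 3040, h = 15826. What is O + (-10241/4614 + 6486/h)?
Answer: -121682822473/36510582 ≈ -3332.8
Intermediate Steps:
O = -3331 (O = -3 + ((-16796 + 16508) - 3040) = -3 + (-288 - 3040) = -3 - 3328 = -3331)
O + (-10241/4614 + 6486/h) = -3331 + (-10241/4614 + 6486/15826) = -3331 + (-10241*1/4614 + 6486*(1/15826)) = -3331 + (-10241/4614 + 3243/7913) = -3331 - 66073831/36510582 = -121682822473/36510582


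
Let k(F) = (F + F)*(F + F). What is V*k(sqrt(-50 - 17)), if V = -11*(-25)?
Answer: -73700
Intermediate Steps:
k(F) = 4*F**2 (k(F) = (2*F)*(2*F) = 4*F**2)
V = 275
V*k(sqrt(-50 - 17)) = 275*(4*(sqrt(-50 - 17))**2) = 275*(4*(sqrt(-67))**2) = 275*(4*(I*sqrt(67))**2) = 275*(4*(-67)) = 275*(-268) = -73700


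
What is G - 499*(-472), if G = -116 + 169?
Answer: 235581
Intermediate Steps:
G = 53
G - 499*(-472) = 53 - 499*(-472) = 53 + 235528 = 235581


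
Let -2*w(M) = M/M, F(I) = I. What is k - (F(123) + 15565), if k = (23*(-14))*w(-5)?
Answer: -15527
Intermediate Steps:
w(M) = -½ (w(M) = -M/(2*M) = -½*1 = -½)
k = 161 (k = (23*(-14))*(-½) = -322*(-½) = 161)
k - (F(123) + 15565) = 161 - (123 + 15565) = 161 - 1*15688 = 161 - 15688 = -15527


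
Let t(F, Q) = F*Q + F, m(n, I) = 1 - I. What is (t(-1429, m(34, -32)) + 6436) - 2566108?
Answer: -2608258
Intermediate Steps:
t(F, Q) = F + F*Q
(t(-1429, m(34, -32)) + 6436) - 2566108 = (-1429*(1 + (1 - 1*(-32))) + 6436) - 2566108 = (-1429*(1 + (1 + 32)) + 6436) - 2566108 = (-1429*(1 + 33) + 6436) - 2566108 = (-1429*34 + 6436) - 2566108 = (-48586 + 6436) - 2566108 = -42150 - 2566108 = -2608258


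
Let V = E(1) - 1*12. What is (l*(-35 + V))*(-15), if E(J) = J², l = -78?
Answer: -53820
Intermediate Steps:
V = -11 (V = 1² - 1*12 = 1 - 12 = -11)
(l*(-35 + V))*(-15) = -78*(-35 - 11)*(-15) = -78*(-46)*(-15) = 3588*(-15) = -53820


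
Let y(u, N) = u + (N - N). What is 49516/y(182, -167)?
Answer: 24758/91 ≈ 272.07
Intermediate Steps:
y(u, N) = u (y(u, N) = u + 0 = u)
49516/y(182, -167) = 49516/182 = 49516*(1/182) = 24758/91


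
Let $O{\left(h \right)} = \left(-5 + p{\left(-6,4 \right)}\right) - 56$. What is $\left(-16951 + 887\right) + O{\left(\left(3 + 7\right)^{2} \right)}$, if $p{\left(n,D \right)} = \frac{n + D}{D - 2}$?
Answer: $-16126$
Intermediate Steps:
$p{\left(n,D \right)} = \frac{D + n}{-2 + D}$
$O{\left(h \right)} = -62$ ($O{\left(h \right)} = \left(-5 + \frac{4 - 6}{-2 + 4}\right) - 56 = \left(-5 + \frac{1}{2} \left(-2\right)\right) - 56 = \left(-5 - 1\right) - 56 = -6 - 56 = -62$)
$\left(-16951 + 887\right) + O{\left(\left(3 + 7\right)^{2} \right)} = \left(-16951 + 887\right) - 62 = -16064 - 62 = -16126$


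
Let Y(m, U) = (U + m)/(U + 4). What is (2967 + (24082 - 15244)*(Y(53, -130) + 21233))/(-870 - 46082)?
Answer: -93832811/23476 ≈ -3997.0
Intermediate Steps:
Y(m, U) = (U + m)/(4 + U)
(2967 + (24082 - 15244)*(Y(53, -130) + 21233))/(-870 - 46082) = (2967 + (24082 - 15244)*((-130 + 53)/(4 - 130) + 21233))/(-870 - 46082) = (2967 + 8838*(-77/(-126) + 21233))/(-46952) = (2967 + 8838*(-1/126*(-77) + 21233))*(-1/46952) = (2967 + 8838*(11/18 + 21233))*(-1/46952) = (2967 + 8838*(382205/18))*(-1/46952) = (2967 + 187662655)*(-1/46952) = 187665622*(-1/46952) = -93832811/23476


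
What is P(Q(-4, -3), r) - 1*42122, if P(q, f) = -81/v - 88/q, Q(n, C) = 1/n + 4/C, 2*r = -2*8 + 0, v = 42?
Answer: -11190181/266 ≈ -42068.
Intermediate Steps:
r = -8 (r = (-2*8 + 0)/2 = (-16 + 0)/2 = (1/2)*(-16) = -8)
Q(n, C) = 1/n + 4/C
P(q, f) = -27/14 - 88/q (P(q, f) = -81/42 - 88/q = -81*1/42 - 88/q = -27/14 - 88/q)
P(Q(-4, -3), r) - 1*42122 = (-27/14 - 88/(1/(-4) + 4/(-3))) - 1*42122 = (-27/14 - 88/(-1/4 + 4*(-1/3))) - 42122 = (-27/14 - 88/(-1/4 - 4/3)) - 42122 = (-27/14 - 88/(-19/12)) - 42122 = (-27/14 - 88*(-12/19)) - 42122 = (-27/14 + 1056/19) - 42122 = 14271/266 - 42122 = -11190181/266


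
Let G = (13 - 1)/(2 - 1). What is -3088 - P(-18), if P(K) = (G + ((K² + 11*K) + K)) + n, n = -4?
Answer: -3204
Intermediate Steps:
G = 12 (G = 12/1 = 12*1 = 12)
P(K) = 8 + K² + 12*K (P(K) = (12 + ((K² + 11*K) + K)) - 4 = (12 + (K² + 12*K)) - 4 = (12 + K² + 12*K) - 4 = 8 + K² + 12*K)
-3088 - P(-18) = -3088 - (8 + (-18)² + 12*(-18)) = -3088 - (8 + 324 - 216) = -3088 - 1*116 = -3088 - 116 = -3204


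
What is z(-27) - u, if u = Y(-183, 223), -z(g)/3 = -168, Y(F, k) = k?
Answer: 281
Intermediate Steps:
z(g) = 504 (z(g) = -3*(-168) = 504)
u = 223
z(-27) - u = 504 - 1*223 = 504 - 223 = 281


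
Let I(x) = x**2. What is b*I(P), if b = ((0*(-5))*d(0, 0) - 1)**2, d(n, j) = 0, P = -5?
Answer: 25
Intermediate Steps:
b = 1 (b = ((0*(-5))*0 - 1)**2 = (0*0 - 1)**2 = (0 - 1)**2 = (-1)**2 = 1)
b*I(P) = 1*(-5)**2 = 1*25 = 25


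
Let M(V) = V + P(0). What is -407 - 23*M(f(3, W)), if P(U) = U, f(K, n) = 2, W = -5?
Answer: -453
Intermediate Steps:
M(V) = V (M(V) = V + 0 = V)
-407 - 23*M(f(3, W)) = -407 - 23*2 = -407 - 46 = -453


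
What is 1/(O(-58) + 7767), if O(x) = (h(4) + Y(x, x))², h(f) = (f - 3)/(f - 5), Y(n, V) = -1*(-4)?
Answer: 1/7776 ≈ 0.00012860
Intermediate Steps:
Y(n, V) = 4
h(f) = (-3 + f)/(-5 + f)
O(x) = 9 (O(x) = ((-3 + 4)/(-5 + 4) + 4)² = (1/(-1) + 4)² = (-1*1 + 4)² = (-1 + 4)² = 3² = 9)
1/(O(-58) + 7767) = 1/(9 + 7767) = 1/7776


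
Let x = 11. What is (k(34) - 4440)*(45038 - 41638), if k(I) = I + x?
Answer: -14943000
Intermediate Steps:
k(I) = 11 + I (k(I) = I + 11 = 11 + I)
(k(34) - 4440)*(45038 - 41638) = ((11 + 34) - 4440)*(45038 - 41638) = (45 - 4440)*3400 = -4395*3400 = -14943000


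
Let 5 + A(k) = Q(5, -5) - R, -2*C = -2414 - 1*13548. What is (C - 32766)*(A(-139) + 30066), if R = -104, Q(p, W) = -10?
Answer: -747391675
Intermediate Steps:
C = 7981 (C = -(-2414 - 1*13548)/2 = -(-2414 - 13548)/2 = -1/2*(-15962) = 7981)
A(k) = 89 (A(k) = -5 + (-10 - 1*(-104)) = -5 + (-10 + 104) = -5 + 94 = 89)
(C - 32766)*(A(-139) + 30066) = (7981 - 32766)*(89 + 30066) = -24785*30155 = -747391675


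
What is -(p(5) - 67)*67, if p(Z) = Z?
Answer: 4154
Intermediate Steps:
-(p(5) - 67)*67 = -(5 - 67)*67 = -(-62)*67 = -1*(-4154) = 4154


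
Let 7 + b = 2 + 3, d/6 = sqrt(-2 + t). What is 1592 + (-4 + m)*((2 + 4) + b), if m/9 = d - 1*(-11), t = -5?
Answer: 1972 + 216*I*sqrt(7) ≈ 1972.0 + 571.48*I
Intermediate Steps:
d = 6*I*sqrt(7) (d = 6*sqrt(-2 - 5) = 6*sqrt(-7) = 6*(I*sqrt(7)) = 6*I*sqrt(7) ≈ 15.875*I)
b = -2 (b = -7 + (2 + 3) = -7 + 5 = -2)
m = 99 + 54*I*sqrt(7) (m = 9*(6*I*sqrt(7) - 1*(-11)) = 9*(6*I*sqrt(7) + 11) = 9*(11 + 6*I*sqrt(7)) = 99 + 54*I*sqrt(7) ≈ 99.0 + 142.87*I)
1592 + (-4 + m)*((2 + 4) + b) = 1592 + (-4 + (99 + 54*I*sqrt(7)))*((2 + 4) - 2) = 1592 + (95 + 54*I*sqrt(7))*(6 - 2) = 1592 + (95 + 54*I*sqrt(7))*4 = 1592 + (380 + 216*I*sqrt(7)) = 1972 + 216*I*sqrt(7)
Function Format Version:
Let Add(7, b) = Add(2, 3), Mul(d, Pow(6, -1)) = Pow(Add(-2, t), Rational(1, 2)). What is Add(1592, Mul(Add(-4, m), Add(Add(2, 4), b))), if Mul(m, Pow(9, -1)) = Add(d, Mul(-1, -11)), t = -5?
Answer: Add(1972, Mul(216, I, Pow(7, Rational(1, 2)))) ≈ Add(1972.0, Mul(571.48, I))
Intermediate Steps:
d = Mul(6, I, Pow(7, Rational(1, 2))) (d = Mul(6, Pow(Add(-2, -5), Rational(1, 2))) = Mul(6, Pow(-7, Rational(1, 2))) = Mul(6, Mul(I, Pow(7, Rational(1, 2)))) = Mul(6, I, Pow(7, Rational(1, 2))) ≈ Mul(15.875, I))
b = -2 (b = Add(-7, Add(2, 3)) = Add(-7, 5) = -2)
m = Add(99, Mul(54, I, Pow(7, Rational(1, 2)))) (m = Mul(9, Add(Mul(6, I, Pow(7, Rational(1, 2))), Mul(-1, -11))) = Mul(9, Add(Mul(6, I, Pow(7, Rational(1, 2))), 11)) = Mul(9, Add(11, Mul(6, I, Pow(7, Rational(1, 2))))) = Add(99, Mul(54, I, Pow(7, Rational(1, 2)))) ≈ Add(99.000, Mul(142.87, I)))
Add(1592, Mul(Add(-4, m), Add(Add(2, 4), b))) = Add(1592, Mul(Add(-4, Add(99, Mul(54, I, Pow(7, Rational(1, 2))))), Add(Add(2, 4), -2))) = Add(1592, Mul(Add(95, Mul(54, I, Pow(7, Rational(1, 2)))), Add(6, -2))) = Add(1592, Mul(Add(95, Mul(54, I, Pow(7, Rational(1, 2)))), 4)) = Add(1592, Add(380, Mul(216, I, Pow(7, Rational(1, 2))))) = Add(1972, Mul(216, I, Pow(7, Rational(1, 2))))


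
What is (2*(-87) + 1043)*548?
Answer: 476212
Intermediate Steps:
(2*(-87) + 1043)*548 = (-174 + 1043)*548 = 869*548 = 476212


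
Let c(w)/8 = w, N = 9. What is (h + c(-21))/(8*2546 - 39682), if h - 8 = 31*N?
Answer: -119/19314 ≈ -0.0061613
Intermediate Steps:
c(w) = 8*w
h = 287 (h = 8 + 31*9 = 8 + 279 = 287)
(h + c(-21))/(8*2546 - 39682) = (287 + 8*(-21))/(8*2546 - 39682) = (287 - 168)/(20368 - 39682) = 119/(-19314) = 119*(-1/19314) = -119/19314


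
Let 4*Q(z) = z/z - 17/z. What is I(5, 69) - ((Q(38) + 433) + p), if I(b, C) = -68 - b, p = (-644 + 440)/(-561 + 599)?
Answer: -76117/152 ≈ -500.77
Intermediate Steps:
p = -102/19 (p = -204/38 = -204*1/38 = -102/19 ≈ -5.3684)
Q(z) = ¼ - 17/(4*z) (Q(z) = (z/z - 17/z)/4 = (1 - 17/z)/4 = ¼ - 17/(4*z))
I(5, 69) - ((Q(38) + 433) + p) = (-68 - 1*5) - (((¼)*(-17 + 38)/38 + 433) - 102/19) = (-68 - 5) - (((¼)*(1/38)*21 + 433) - 102/19) = -73 - ((21/152 + 433) - 102/19) = -73 - (65837/152 - 102/19) = -73 - 1*65021/152 = -73 - 65021/152 = -76117/152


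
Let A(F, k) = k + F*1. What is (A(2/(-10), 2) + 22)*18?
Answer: 2142/5 ≈ 428.40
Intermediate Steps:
A(F, k) = F + k (A(F, k) = k + F = F + k)
(A(2/(-10), 2) + 22)*18 = ((2/(-10) + 2) + 22)*18 = ((2*(-1/10) + 2) + 22)*18 = ((-1/5 + 2) + 22)*18 = (9/5 + 22)*18 = (119/5)*18 = 2142/5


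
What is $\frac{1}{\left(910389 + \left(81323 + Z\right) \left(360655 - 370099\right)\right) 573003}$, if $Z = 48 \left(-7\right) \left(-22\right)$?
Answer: $- \frac{1}{479554273425213} \approx -2.0853 \cdot 10^{-15}$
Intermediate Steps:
$Z = 7392$ ($Z = \left(-336\right) \left(-22\right) = 7392$)
$\frac{1}{\left(910389 + \left(81323 + Z\right) \left(360655 - 370099\right)\right) 573003} = \frac{1}{\left(910389 + \left(81323 + 7392\right) \left(360655 - 370099\right)\right) 573003} = \frac{1}{910389 + 88715 \left(-9444\right)} \frac{1}{573003} = \frac{1}{910389 - 837824460} \cdot \frac{1}{573003} = \frac{1}{-836914071} \cdot \frac{1}{573003} = \left(- \frac{1}{836914071}\right) \frac{1}{573003} = - \frac{1}{479554273425213}$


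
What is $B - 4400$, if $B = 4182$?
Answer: $-218$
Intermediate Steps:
$B - 4400 = 4182 - 4400 = -218$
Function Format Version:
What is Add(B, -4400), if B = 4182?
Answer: -218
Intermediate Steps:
Add(B, -4400) = Add(4182, -4400) = -218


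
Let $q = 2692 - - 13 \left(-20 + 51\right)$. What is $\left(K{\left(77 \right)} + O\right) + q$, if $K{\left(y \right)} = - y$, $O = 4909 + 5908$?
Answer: $13835$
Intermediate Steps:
$O = 10817$
$q = 3095$ ($q = 2692 - \left(-13\right) 31 = 2692 - -403 = 2692 + 403 = 3095$)
$\left(K{\left(77 \right)} + O\right) + q = \left(\left(-1\right) 77 + 10817\right) + 3095 = \left(-77 + 10817\right) + 3095 = 10740 + 3095 = 13835$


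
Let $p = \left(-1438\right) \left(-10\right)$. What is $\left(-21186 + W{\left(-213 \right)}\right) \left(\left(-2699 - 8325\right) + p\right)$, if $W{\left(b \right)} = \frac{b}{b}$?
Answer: $-71096860$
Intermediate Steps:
$p = 14380$
$W{\left(b \right)} = 1$
$\left(-21186 + W{\left(-213 \right)}\right) \left(\left(-2699 - 8325\right) + p\right) = \left(-21186 + 1\right) \left(\left(-2699 - 8325\right) + 14380\right) = - 21185 \left(\left(-2699 - 8325\right) + 14380\right) = - 21185 \left(-11024 + 14380\right) = \left(-21185\right) 3356 = -71096860$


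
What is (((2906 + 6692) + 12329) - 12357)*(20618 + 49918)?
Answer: 675029520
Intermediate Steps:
(((2906 + 6692) + 12329) - 12357)*(20618 + 49918) = ((9598 + 12329) - 12357)*70536 = (21927 - 12357)*70536 = 9570*70536 = 675029520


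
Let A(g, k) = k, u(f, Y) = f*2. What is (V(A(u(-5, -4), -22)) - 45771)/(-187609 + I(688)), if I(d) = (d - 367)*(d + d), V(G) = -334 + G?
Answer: -46127/254087 ≈ -0.18154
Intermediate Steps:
u(f, Y) = 2*f
I(d) = 2*d*(-367 + d) (I(d) = (-367 + d)*(2*d) = 2*d*(-367 + d))
(V(A(u(-5, -4), -22)) - 45771)/(-187609 + I(688)) = ((-334 - 22) - 45771)/(-187609 + 2*688*(-367 + 688)) = (-356 - 45771)/(-187609 + 2*688*321) = -46127/(-187609 + 441696) = -46127/254087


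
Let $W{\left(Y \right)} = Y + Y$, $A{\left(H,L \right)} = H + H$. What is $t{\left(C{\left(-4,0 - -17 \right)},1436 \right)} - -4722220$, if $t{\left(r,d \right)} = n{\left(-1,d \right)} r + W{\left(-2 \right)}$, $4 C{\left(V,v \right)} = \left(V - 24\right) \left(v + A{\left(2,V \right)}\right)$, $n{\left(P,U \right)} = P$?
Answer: $4722363$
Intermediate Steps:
$A{\left(H,L \right)} = 2 H$
$W{\left(Y \right)} = 2 Y$
$C{\left(V,v \right)} = \frac{\left(-24 + V\right) \left(4 + v\right)}{4}$ ($C{\left(V,v \right)} = \frac{\left(V - 24\right) \left(v + 2 \cdot 2\right)}{4} = \frac{\left(-24 + V\right) \left(v + 4\right)}{4} = \frac{\left(-24 + V\right) \left(4 + v\right)}{4}$)
$t{\left(r,d \right)} = -4 - r$ ($t{\left(r,d \right)} = - r + 2 \left(-2\right) = - r - 4 = -4 - r$)
$t{\left(C{\left(-4,0 - -17 \right)},1436 \right)} - -4722220 = \left(-4 - \left(-24 - 4 - 6 \left(0 - -17\right) + \frac{1}{4} \left(-4\right) \left(0 - -17\right)\right)\right) - -4722220 = \left(-4 - \left(-24 - 4 - 6 \left(0 + 17\right) + \frac{1}{4} \left(-4\right) \left(0 + 17\right)\right)\right) + 4722220 = \left(-4 - \left(-24 - 4 - 102 + \frac{1}{4} \left(-4\right) 17\right)\right) + 4722220 = \left(-4 - \left(-24 - 4 - 102 - 17\right)\right) + 4722220 = \left(-4 - -147\right) + 4722220 = \left(-4 + 147\right) + 4722220 = 143 + 4722220 = 4722363$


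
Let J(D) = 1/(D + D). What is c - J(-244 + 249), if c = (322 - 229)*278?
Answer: 258539/10 ≈ 25854.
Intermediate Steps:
c = 25854 (c = 93*278 = 25854)
J(D) = 1/(2*D)
c - J(-244 + 249) = 25854 - 1/(2*(-244 + 249)) = 25854 - 1/(2*5) = 25854 - 1*1/10 = 25854 - 1/10 = 258539/10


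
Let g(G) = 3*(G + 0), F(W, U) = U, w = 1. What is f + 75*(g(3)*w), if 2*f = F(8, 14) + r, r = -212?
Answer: 576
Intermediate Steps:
g(G) = 3*G
f = -99 (f = (14 - 212)/2 = (1/2)*(-198) = -99)
f + 75*(g(3)*w) = -99 + 75*((3*3)*1) = -99 + 75*(9*1) = -99 + 75*9 = -99 + 675 = 576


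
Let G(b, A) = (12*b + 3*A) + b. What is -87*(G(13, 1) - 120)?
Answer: -4524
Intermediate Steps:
G(b, A) = 3*A + 13*b (G(b, A) = (3*A + 12*b) + b = 3*A + 13*b)
-87*(G(13, 1) - 120) = -87*((3*1 + 13*13) - 120) = -87*((3 + 169) - 120) = -87*(172 - 120) = -87*52 = -4524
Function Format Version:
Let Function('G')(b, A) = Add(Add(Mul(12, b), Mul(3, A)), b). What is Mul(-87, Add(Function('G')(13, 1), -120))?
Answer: -4524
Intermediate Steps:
Function('G')(b, A) = Add(Mul(3, A), Mul(13, b)) (Function('G')(b, A) = Add(Add(Mul(3, A), Mul(12, b)), b) = Add(Mul(3, A), Mul(13, b)))
Mul(-87, Add(Function('G')(13, 1), -120)) = Mul(-87, Add(Add(Mul(3, 1), Mul(13, 13)), -120)) = Mul(-87, Add(Add(3, 169), -120)) = Mul(-87, Add(172, -120)) = Mul(-87, 52) = -4524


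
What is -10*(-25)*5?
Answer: 1250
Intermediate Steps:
-10*(-25)*5 = 250*5 = 1250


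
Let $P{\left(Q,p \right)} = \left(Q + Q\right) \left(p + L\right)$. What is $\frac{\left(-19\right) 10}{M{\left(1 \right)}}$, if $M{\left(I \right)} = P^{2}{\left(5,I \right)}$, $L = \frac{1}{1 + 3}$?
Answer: $- \frac{152}{125} \approx -1.216$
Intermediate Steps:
$L = \frac{1}{4} \approx 0.25$
$P{\left(Q,p \right)} = 2 Q \left(\frac{1}{4} + p\right)$ ($P{\left(Q,p \right)} = \left(Q + Q\right) \left(p + \frac{1}{4}\right) = 2 Q \left(\frac{1}{4} + p\right)$)
$M{\left(I \right)} = \left(\frac{5}{2} + 10 I\right)^{2}$ ($M{\left(I \right)} = \left(\frac{1}{2} \cdot 5 \left(1 + 4 I\right)\right)^{2} = \left(\frac{5}{2} + 10 I\right)^{2}$)
$\frac{\left(-19\right) 10}{M{\left(1 \right)}} = \frac{\left(-19\right) 10}{\frac{25}{4} \left(1 + 4 \cdot 1\right)^{2}} = - \frac{190}{\frac{25}{4} \left(1 + 4\right)^{2}} = - \frac{190}{\frac{25}{4} \cdot 5^{2}} = - \frac{190}{\frac{25}{4} \cdot 25} = - \frac{190}{\frac{625}{4}} = \left(-190\right) \frac{4}{625} = - \frac{152}{125}$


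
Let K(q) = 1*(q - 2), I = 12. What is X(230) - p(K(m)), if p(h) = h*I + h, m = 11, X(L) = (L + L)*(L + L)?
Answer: 211483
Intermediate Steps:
X(L) = 4*L² (X(L) = (2*L)*(2*L) = 4*L²)
K(q) = -2 + q (K(q) = 1*(-2 + q) = -2 + q)
p(h) = 13*h (p(h) = h*12 + h = 12*h + h = 13*h)
X(230) - p(K(m)) = 4*230² - 13*(-2 + 11) = 4*52900 - 13*9 = 211600 - 1*117 = 211600 - 117 = 211483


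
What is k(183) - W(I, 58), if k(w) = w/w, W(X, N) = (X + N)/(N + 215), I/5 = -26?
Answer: 115/91 ≈ 1.2637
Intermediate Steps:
I = -130 (I = 5*(-26) = -130)
W(X, N) = (N + X)/(215 + N)
k(w) = 1
k(183) - W(I, 58) = 1 - (58 - 130)/(215 + 58) = 1 - (-72)/273 = 1 - 1*(-24/91) = 1 + 24/91 = 115/91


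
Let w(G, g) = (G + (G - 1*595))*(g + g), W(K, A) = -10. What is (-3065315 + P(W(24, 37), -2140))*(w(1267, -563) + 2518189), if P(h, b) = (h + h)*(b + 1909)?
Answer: -1024950238125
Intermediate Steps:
P(h, b) = 2*h*(1909 + b) (P(h, b) = (2*h)*(1909 + b) = 2*h*(1909 + b))
w(G, g) = 2*g*(-595 + 2*G) (w(G, g) = (G + (G - 595))*(2*g) = (G + (-595 + G))*(2*g) = (-595 + 2*G)*(2*g) = 2*g*(-595 + 2*G))
(-3065315 + P(W(24, 37), -2140))*(w(1267, -563) + 2518189) = (-3065315 + 2*(-10)*(1909 - 2140))*(2*(-563)*(-595 + 2*1267) + 2518189) = (-3065315 + 2*(-10)*(-231))*(2*(-563)*(-595 + 2534) + 2518189) = (-3065315 + 4620)*(2*(-563)*1939 + 2518189) = -3060695*(-2183314 + 2518189) = -3060695*334875 = -1024950238125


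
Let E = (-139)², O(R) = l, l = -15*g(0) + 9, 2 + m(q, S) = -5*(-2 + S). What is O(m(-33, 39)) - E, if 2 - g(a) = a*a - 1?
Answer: -19357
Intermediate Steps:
m(q, S) = 8 - 5*S (m(q, S) = -2 - 5*(-2 + S) = -2 + (10 - 5*S) = 8 - 5*S)
g(a) = 3 - a² (g(a) = 2 - (a*a - 1) = 2 - (a² - 1) = 2 - (-1 + a²) = 2 + (1 - a²) = 3 - a²)
l = -36 (l = -15*(3 - 1*0²) + 9 = -15*(3 - 1*0) + 9 = -15*(3 + 0) + 9 = -15*3 + 9 = -45 + 9 = -36)
O(R) = -36
E = 19321
O(m(-33, 39)) - E = -36 - 1*19321 = -36 - 19321 = -19357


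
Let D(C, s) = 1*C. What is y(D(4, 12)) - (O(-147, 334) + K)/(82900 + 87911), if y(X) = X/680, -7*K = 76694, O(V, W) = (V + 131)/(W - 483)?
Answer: 706931951/10095499470 ≈ 0.070024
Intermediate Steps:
O(V, W) = (131 + V)/(-483 + W)
K = -76694/7 (K = -⅐*76694 = -76694/7 ≈ -10956.)
D(C, s) = C
y(X) = X/680 (y(X) = X*(1/680) = X/680)
y(D(4, 12)) - (O(-147, 334) + K)/(82900 + 87911) = (1/680)*4 - ((131 - 147)/(-483 + 334) - 76694/7)/(82900 + 87911) = 1/170 - (-16/(-149) - 76694/7)/170811 = 1/170 - (-1/149*(-16) - 76694/7)/170811 = 1/170 - (16/149 - 76694/7)/170811 = 1/170 - (-11427294)/(1043*170811) = 1/170 - 1*(-3809098/59385291) = 1/170 + 3809098/59385291 = 706931951/10095499470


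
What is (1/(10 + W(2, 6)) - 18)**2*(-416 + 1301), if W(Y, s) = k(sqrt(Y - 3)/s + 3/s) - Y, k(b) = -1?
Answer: 13828125/49 ≈ 2.8221e+5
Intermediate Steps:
W(Y, s) = -1 - Y
(1/(10 + W(2, 6)) - 18)**2*(-416 + 1301) = (1/(10 + (-1 - 1*2)) - 18)**2*(-416 + 1301) = (1/(10 + (-1 - 2)) - 18)**2*885 = (1/(10 - 3) - 18)**2*885 = (1/7 - 18)**2*885 = (-125/7)**2*885 = (15625/49)*885 = 13828125/49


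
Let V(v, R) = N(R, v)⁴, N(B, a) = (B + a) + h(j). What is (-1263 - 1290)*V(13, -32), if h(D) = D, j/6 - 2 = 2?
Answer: -1595625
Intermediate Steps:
j = 24 (j = 12 + 6*2 = 12 + 12 = 24)
N(B, a) = 24 + B + a (N(B, a) = (B + a) + 24 = 24 + B + a)
V(v, R) = (24 + R + v)⁴
(-1263 - 1290)*V(13, -32) = (-1263 - 1290)*(24 - 32 + 13)⁴ = -2553*5⁴ = -2553*625 = -1595625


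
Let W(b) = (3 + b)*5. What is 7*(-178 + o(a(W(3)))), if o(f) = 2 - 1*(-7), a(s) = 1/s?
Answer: -1183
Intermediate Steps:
W(b) = 15 + 5*b
a(s) = 1/s
o(f) = 9 (o(f) = 2 + 7 = 9)
7*(-178 + o(a(W(3)))) = 7*(-178 + 9) = 7*(-169) = -1183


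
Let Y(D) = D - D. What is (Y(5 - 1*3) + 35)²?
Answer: 1225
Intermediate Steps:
Y(D) = 0
(Y(5 - 1*3) + 35)² = (0 + 35)² = 35² = 1225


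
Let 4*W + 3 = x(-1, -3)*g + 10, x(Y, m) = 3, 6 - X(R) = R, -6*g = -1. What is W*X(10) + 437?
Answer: 859/2 ≈ 429.50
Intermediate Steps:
g = ⅙ (g = -⅙*(-1) = ⅙ ≈ 0.16667)
X(R) = 6 - R
W = 15/8 (W = -¾ + (3*(⅙) + 10)/4 = -¾ + (½ + 10)/4 = -¾ + (¼)*(21/2) = -¾ + 21/8 = 15/8 ≈ 1.8750)
W*X(10) + 437 = 15*(6 - 1*10)/8 + 437 = 15*(6 - 10)/8 + 437 = (15/8)*(-4) + 437 = -15/2 + 437 = 859/2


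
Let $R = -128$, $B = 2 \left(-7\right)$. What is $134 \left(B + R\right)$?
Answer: $-19028$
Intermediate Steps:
$B = -14$
$134 \left(B + R\right) = 134 \left(-14 - 128\right) = 134 \left(-142\right) = -19028$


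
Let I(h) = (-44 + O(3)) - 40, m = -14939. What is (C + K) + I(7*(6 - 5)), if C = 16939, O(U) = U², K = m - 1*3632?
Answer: -1707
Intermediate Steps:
K = -18571 (K = -14939 - 1*3632 = -14939 - 3632 = -18571)
I(h) = -75 (I(h) = (-44 + 3²) - 40 = (-44 + 9) - 40 = -35 - 40 = -75)
(C + K) + I(7*(6 - 5)) = (16939 - 18571) - 75 = -1632 - 75 = -1707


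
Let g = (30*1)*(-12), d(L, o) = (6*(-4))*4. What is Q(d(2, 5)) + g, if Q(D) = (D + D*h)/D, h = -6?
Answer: -365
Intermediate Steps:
d(L, o) = -96 (d(L, o) = -24*4 = -96)
g = -360 (g = 30*(-12) = -360)
Q(D) = -5 (Q(D) = (D + D*(-6))/D = (D - 6*D)/D = (-5*D)/D = -5)
Q(d(2, 5)) + g = -5 - 360 = -365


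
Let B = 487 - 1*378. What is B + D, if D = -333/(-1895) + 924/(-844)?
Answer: 43215623/399845 ≈ 108.08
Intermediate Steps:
B = 109 (B = 487 - 378 = 109)
D = -367482/399845 (D = -333*(-1/1895) + 924*(-1/844) = 333/1895 - 231/211 = -367482/399845 ≈ -0.91906)
B + D = 109 - 367482/399845 = 43215623/399845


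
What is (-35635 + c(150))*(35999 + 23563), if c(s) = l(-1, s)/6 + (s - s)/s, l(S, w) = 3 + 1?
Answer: -2122452162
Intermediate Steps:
l(S, w) = 4
c(s) = ⅔ (c(s) = 4/6 + (s - s)/s = 4*(⅙) + 0/s = ⅔ + 0 = ⅔)
(-35635 + c(150))*(35999 + 23563) = (-35635 + ⅔)*(35999 + 23563) = -106903/3*59562 = -2122452162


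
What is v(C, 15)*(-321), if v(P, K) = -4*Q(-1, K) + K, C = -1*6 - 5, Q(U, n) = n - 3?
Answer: 10593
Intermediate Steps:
Q(U, n) = -3 + n
C = -11 (C = -6 - 5 = -11)
v(P, K) = 12 - 3*K (v(P, K) = -4*(-3 + K) + K = (12 - 4*K) + K = 12 - 3*K)
v(C, 15)*(-321) = (12 - 3*15)*(-321) = (12 - 45)*(-321) = -33*(-321) = 10593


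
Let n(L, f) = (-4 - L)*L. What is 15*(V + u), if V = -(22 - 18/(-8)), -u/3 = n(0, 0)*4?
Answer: -1455/4 ≈ -363.75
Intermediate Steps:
n(L, f) = L*(-4 - L)
u = 0 (u = -3*(-1*0*(4 + 0))*4 = -3*(-1*0*4)*4 = -0*4 = -3*0 = 0)
V = -97/4 (V = -(22 - 18*(-⅛)) = -(22 + 9/4) = -1*97/4 = -97/4 ≈ -24.250)
15*(V + u) = 15*(-97/4 + 0) = 15*(-97/4) = -1455/4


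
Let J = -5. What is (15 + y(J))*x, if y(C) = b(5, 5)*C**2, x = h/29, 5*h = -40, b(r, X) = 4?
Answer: -920/29 ≈ -31.724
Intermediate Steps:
h = -8 (h = (1/5)*(-40) = -8)
x = -8/29 ≈ -0.27586
y(C) = 4*C**2
(15 + y(J))*x = (15 + 4*(-5)**2)*(-8/29) = (15 + 4*25)*(-8/29) = (15 + 100)*(-8/29) = 115*(-8/29) = -920/29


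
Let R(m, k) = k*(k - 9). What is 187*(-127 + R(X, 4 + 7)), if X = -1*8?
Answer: -19635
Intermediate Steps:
X = -8
R(m, k) = k*(-9 + k)
187*(-127 + R(X, 4 + 7)) = 187*(-127 + (4 + 7)*(-9 + (4 + 7))) = 187*(-127 + 11*(-9 + 11)) = 187*(-127 + 11*2) = 187*(-127 + 22) = 187*(-105) = -19635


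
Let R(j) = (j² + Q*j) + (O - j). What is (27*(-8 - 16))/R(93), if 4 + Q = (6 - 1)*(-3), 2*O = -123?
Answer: -144/1495 ≈ -0.096321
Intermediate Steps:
O = -123/2 (O = (½)*(-123) = -123/2 ≈ -61.500)
Q = -19 (Q = -4 + (6 - 1)*(-3) = -4 + 5*(-3) = -4 - 15 = -19)
R(j) = -123/2 + j² - 20*j (R(j) = (j² - 19*j) + (-123/2 - j) = -123/2 + j² - 20*j)
(27*(-8 - 16))/R(93) = (27*(-8 - 16))/(-123/2 + 93² - 20*93) = (27*(-24))/(-123/2 + 8649 - 1860) = -648/13455/2 = -648*2/13455 = -144/1495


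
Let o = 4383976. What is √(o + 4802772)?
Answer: 2*√2296687 ≈ 3031.0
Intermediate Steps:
√(o + 4802772) = √(4383976 + 4802772) = √9186748 = 2*√2296687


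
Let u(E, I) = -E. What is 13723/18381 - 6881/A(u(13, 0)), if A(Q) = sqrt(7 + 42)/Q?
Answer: 234904522/18381 ≈ 12780.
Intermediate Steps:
A(Q) = 7/Q (A(Q) = sqrt(49)/Q = 7/Q)
13723/18381 - 6881/A(u(13, 0)) = 13723/18381 - 6881/(7/((-1*13))) = 13723*(1/18381) - 6881/(7/(-13)) = 13723/18381 - 6881/(7*(-1/13)) = 13723/18381 - 6881/(-7/13) = 13723/18381 - 6881*(-13/7) = 13723/18381 + 12779 = 234904522/18381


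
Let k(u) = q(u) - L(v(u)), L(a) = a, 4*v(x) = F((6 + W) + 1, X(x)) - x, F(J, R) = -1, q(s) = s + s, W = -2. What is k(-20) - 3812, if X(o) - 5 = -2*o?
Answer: -15427/4 ≈ -3856.8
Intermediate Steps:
X(o) = 5 - 2*o
q(s) = 2*s
v(x) = -¼ - x/4 (v(x) = (-1 - x)/4 = -¼ - x/4)
k(u) = ¼ + 9*u/4 (k(u) = 2*u - (-¼ - u/4) = 2*u + (¼ + u/4) = ¼ + 9*u/4)
k(-20) - 3812 = (¼ + (9/4)*(-20)) - 3812 = (¼ - 45) - 3812 = -179/4 - 3812 = -15427/4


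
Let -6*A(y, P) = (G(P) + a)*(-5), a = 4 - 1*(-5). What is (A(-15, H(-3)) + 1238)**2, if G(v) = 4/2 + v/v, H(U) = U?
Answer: 1557504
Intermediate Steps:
a = 9 (a = 4 + 5 = 9)
G(v) = 3 (G(v) = 4*(1/2) + 1 = 2 + 1 = 3)
A(y, P) = 10 (A(y, P) = -(3 + 9)*(-5)/6 = -2*(-5) = -1/6*(-60) = 10)
(A(-15, H(-3)) + 1238)**2 = (10 + 1238)**2 = 1248**2 = 1557504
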